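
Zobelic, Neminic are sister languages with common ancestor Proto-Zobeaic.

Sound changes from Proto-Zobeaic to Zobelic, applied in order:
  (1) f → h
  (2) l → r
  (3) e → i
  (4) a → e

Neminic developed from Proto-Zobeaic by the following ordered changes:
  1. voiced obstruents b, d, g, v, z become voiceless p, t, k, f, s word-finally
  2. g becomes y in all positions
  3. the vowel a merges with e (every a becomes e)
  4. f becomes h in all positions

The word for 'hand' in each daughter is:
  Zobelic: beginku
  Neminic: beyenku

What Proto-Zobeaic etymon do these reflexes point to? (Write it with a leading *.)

Position 4: Zobelic has i, Neminic has e. Taking the neighbouring segments as reconstructed: Zobelic i could go back to *e or *i; Neminic e could go back to *a or *e — the one source consistent with every daughter is *e.
Position 2: Zobelic has e, Neminic has e. In Zobelic, e can only continue *a, so the proto-segment is *a.
Position 3: Zobelic has g, Neminic has y. Zobelic preserves g here (none of its changes turn any other segment into g), so the proto-segment is *g.
Verify the candidate proto-form against each daughter:
Zobelic: start from *bagenku.
  rule 1: no change — bagenku
  rule 2: no change — bagenku
  rule 3 (vowel merger): bagenku → baginku
  rule 4 (vowel merger): baginku → beginku
  ⇒ Zobelic beginku
Neminic: *bagenku > bayenku > beyenku  (by unconditioned shift, vowel merger)
*bagenku is the unique common source.

*bagenku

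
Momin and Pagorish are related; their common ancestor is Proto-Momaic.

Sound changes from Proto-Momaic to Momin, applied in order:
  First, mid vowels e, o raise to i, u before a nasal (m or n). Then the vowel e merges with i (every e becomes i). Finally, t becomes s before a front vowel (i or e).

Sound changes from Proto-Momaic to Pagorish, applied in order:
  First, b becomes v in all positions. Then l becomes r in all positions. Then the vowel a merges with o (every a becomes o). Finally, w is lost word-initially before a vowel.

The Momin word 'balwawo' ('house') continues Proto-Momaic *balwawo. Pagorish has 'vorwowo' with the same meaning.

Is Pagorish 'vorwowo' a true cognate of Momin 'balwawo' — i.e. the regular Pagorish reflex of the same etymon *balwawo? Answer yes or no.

yes

Derive the expected Pagorish reflex of *balwawo:
Pagorish: *balwawo
  balwawo → valwawo   [unconditioned shift]
  valwawo → varwawo   [unconditioned shift]
  varwawo → vorwowo   [vowel merger]
  vorwowo (rule 4 does not apply)
  giving Pagorish vorwowo.
Pagorish 'vorwowo' matches the regular reflex exactly, so the pair is cognate.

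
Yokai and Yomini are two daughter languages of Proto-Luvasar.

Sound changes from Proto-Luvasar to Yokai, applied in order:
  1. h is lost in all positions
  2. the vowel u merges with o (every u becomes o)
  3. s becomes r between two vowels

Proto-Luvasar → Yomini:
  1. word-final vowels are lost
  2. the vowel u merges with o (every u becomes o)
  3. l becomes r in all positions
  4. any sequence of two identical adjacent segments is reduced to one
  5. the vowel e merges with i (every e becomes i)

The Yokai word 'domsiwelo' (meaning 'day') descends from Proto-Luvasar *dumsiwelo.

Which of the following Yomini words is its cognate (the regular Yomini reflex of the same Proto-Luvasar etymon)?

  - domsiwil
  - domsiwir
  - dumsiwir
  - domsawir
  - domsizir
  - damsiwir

Yomini: *dumsiwelo
  dumsiwelo → dumsiwel   [apocope]
  dumsiwel → domsiwel   [vowel merger]
  domsiwel → domsiwer   [unconditioned shift]
  domsiwer (rule 4 does not apply)
  domsiwer → domsiwir   [vowel merger]
  giving Yomini domsiwir.
Only 'domsiwir' matches the regular Yomini development of *dumsiwelo.

domsiwir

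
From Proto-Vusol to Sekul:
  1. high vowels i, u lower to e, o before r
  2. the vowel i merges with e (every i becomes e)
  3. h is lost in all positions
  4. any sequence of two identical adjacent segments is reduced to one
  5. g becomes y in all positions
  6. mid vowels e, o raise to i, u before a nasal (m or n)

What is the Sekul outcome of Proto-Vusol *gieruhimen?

yeruimin

Sekul: *gieruhimen
  gieruhimen (rule 1 does not apply)
  gieruhimen → geeruhemen   [vowel merger]
  geeruhemen → geeruemen   [h-loss]
  geeruemen → geruemen   [degemination]
  geruemen → yeruemen   [unconditioned shift]
  yeruemen → yeruimin   [pre-nasal raising]
  giving Sekul yeruimin.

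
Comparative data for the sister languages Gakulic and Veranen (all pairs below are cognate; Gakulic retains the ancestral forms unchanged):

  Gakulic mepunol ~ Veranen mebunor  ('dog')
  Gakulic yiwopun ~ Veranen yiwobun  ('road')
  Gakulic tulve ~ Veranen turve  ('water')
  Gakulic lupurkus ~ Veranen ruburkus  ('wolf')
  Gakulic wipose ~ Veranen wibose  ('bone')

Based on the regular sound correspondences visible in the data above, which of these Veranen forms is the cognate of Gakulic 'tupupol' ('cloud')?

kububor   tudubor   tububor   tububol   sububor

mepunol ~ mebunor, yiwopun ~ yiwobun — Gakulic p corresponds to Veranen b between vowels (before a back vowel).
wipose ~ wibose — Gakulic p corresponds to Veranen b between vowels (before a back vowel).
mepunol ~ mebunor — Gakulic l corresponds to Veranen r word-finally.
Applying these to Gakulic 'tupupol':
  tupupol → tubupol   (p→b between vowels (before a back vowel))
  tubupol → tububol   (p→b between vowels (before a back vowel))
  tububol → tububor   (l→r word-finally)
So the Veranen cognate is 'tububor'.

tububor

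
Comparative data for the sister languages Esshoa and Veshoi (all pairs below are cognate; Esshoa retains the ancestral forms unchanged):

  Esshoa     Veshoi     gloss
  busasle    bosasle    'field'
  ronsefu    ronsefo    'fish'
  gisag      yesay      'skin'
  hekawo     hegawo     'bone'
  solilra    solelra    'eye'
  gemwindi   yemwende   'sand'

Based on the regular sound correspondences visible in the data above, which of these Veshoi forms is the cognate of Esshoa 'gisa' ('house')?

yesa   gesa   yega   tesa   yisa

yesa

gisag ~ yesay — Esshoa g corresponds to Veshoi y word-initially before a front vowel.
gisag ~ yesay, solilra ~ solelra — Esshoa i corresponds to Veshoi e after a consonant, before a consonant other than r, m, n, p, b, f, v.
Applying these to Esshoa 'gisa':
  gisa → yisa   (g→y word-initially before a front vowel)
  yisa → yesa   (i→e after a consonant, before a consonant other than r, m, n, p, b, f, v)
So the Veshoi cognate is 'yesa'.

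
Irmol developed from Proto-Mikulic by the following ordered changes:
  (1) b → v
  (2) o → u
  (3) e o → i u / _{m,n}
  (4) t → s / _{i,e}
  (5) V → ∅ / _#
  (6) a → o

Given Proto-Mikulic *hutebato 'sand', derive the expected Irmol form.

husevot

Irmol: *hutebato > hutevato > hutevatu > husevatu > husevat > husevot  (by unconditioned shift, vowel merger, palatalisation, apocope, vowel merger)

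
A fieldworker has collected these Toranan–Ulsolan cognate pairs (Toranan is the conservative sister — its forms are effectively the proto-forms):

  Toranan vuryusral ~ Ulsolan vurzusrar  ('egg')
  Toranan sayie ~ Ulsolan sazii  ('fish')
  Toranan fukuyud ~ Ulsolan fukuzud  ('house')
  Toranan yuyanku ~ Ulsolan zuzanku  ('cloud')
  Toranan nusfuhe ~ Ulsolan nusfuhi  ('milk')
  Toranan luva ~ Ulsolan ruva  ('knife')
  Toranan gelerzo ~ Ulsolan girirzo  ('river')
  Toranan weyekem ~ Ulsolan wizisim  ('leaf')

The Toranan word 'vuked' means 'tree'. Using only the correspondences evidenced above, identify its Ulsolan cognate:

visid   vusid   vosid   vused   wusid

weyekem ~ wizisim — Toranan k corresponds to Ulsolan s between vowels (before a front vowel).
gelerzo ~ girirzo, weyekem ~ wizisim — Toranan e corresponds to Ulsolan i after a consonant, before a consonant other than r, m, n, p, b, f, v.
Applying these to Toranan 'vuked':
  vuked → vused   (k→s between vowels (before a front vowel))
  vused → vusid   (e→i after a consonant, before a consonant other than r, m, n, p, b, f, v)
So the Ulsolan cognate is 'vusid'.

vusid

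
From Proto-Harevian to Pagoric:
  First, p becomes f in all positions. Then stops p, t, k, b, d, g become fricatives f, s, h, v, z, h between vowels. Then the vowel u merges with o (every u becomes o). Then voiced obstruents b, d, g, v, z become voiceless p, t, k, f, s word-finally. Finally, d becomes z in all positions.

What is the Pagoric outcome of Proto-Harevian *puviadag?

Pagoric: *puviadag
  puviadag → fuviadag   [unconditioned shift]
  fuviadag → fuviazag   [intervocalic lenition]
  fuviazag → foviazag   [vowel merger]
  foviazag → foviazak   [final devoicing]
  foviazak (rule 5 does not apply)
  giving Pagoric foviazak.

foviazak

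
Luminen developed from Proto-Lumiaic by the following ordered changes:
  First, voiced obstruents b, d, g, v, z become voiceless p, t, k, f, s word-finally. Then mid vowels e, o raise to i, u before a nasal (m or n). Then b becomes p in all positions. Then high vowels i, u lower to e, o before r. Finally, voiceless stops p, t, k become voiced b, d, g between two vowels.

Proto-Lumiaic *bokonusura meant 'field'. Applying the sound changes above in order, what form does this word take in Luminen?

pogunusora

Luminen: *bokonusura > bokunusura > pokunusura > pokunusora > pogunusora  (by pre-nasal raising, unconditioned shift, pre-rhotic lowering, intervocalic voicing)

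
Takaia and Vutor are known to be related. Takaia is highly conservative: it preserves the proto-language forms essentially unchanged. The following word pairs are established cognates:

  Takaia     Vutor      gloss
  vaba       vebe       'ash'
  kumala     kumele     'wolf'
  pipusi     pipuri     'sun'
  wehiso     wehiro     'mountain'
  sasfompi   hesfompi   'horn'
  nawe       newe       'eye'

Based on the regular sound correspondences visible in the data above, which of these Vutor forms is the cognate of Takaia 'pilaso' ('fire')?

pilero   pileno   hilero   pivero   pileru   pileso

pilero

kumala ~ kumele, sasfompi ~ hesfompi — Takaia a corresponds to Vutor e after a consonant, before a consonant other than r, m, n, p, b, f, v.
wehiso ~ wehiro — Takaia s corresponds to Vutor r between vowels (before a back vowel).
Applying these to Takaia 'pilaso':
  pilaso → pileso   (a→e after a consonant, before a consonant other than r, m, n, p, b, f, v)
  pileso → pilero   (s→r between vowels (before a back vowel))
So the Vutor cognate is 'pilero'.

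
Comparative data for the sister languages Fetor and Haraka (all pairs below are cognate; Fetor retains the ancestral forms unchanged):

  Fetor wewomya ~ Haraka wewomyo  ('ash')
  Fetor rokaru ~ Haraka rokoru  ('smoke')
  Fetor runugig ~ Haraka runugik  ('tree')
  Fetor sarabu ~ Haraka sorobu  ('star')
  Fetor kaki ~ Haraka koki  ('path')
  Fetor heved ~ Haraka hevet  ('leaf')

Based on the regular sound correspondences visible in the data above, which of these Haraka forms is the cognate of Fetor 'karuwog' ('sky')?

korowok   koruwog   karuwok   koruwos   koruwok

rokaru ~ rokoru, sarabu ~ sorobu — Fetor a corresponds to Haraka o after a consonant, before r.
runugig ~ runugik — Fetor g corresponds to Haraka k word-finally.
Applying these to Fetor 'karuwog':
  karuwog → koruwog   (a→o after a consonant, before r)
  koruwog → koruwok   (g→k word-finally)
So the Haraka cognate is 'koruwok'.

koruwok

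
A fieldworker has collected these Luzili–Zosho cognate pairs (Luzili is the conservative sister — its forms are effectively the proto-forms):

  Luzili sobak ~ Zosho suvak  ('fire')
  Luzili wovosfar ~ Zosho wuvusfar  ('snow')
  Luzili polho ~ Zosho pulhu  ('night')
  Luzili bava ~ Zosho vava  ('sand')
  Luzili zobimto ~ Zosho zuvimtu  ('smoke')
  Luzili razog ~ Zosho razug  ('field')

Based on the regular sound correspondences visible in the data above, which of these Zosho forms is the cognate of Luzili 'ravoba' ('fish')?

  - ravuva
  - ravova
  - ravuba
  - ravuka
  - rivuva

sobak ~ suvak, zobimto ~ zuvimtu — Luzili o corresponds to Zosho u after a consonant, before a labial obstruent.
sobak ~ suvak — Luzili b corresponds to Zosho v between vowels (before a back vowel).
Applying these to Luzili 'ravoba':
  ravoba → ravuba   (o→u after a consonant, before a labial obstruent)
  ravuba → ravuva   (b→v between vowels (before a back vowel))
So the Zosho cognate is 'ravuva'.

ravuva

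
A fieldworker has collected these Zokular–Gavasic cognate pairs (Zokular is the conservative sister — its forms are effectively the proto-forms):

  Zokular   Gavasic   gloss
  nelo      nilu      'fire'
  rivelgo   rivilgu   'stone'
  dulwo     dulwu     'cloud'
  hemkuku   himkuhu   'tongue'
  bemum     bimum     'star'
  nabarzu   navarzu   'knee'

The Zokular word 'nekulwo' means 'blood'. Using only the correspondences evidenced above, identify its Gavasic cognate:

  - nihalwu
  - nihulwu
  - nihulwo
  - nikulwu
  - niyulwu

nihulwu

nelo ~ nilu, rivelgo ~ rivilgu — Zokular e corresponds to Gavasic i after a consonant, before a consonant other than r, m, n, p, b, f, v.
hemkuku ~ himkuhu — Zokular k corresponds to Gavasic h between vowels (before a back vowel).
nelo ~ nilu, rivelgo ~ rivilgu — Zokular o corresponds to Gavasic u word-finally.
Applying these to Zokular 'nekulwo':
  nekulwo → nikulwo   (e→i after a consonant, before a consonant other than r, m, n, p, b, f, v)
  nikulwo → nihulwo   (k→h between vowels (before a back vowel))
  nihulwo → nihulwu   (o→u word-finally)
So the Gavasic cognate is 'nihulwu'.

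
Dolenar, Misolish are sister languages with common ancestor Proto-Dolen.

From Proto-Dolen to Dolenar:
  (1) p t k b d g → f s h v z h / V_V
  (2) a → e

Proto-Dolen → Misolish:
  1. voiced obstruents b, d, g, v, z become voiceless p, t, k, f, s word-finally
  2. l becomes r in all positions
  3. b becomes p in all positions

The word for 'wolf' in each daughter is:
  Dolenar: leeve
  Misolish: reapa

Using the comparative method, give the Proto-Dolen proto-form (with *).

Position 1: Dolenar has l, Misolish has r. Dolenar preserves l here (none of its changes turn any other segment into l), so the proto-segment is *l.
Position 4: Dolenar has v, Misolish has p. Taking the neighbouring segments as reconstructed: Dolenar v could go back to *b or *v; Misolish p could go back to *p or *b — the one source consistent with every daughter is *b.
Position 5: Dolenar has e, Misolish has a. Misolish preserves a here (none of its changes turn any other segment into a), so the proto-segment is *a.
This points to *leaba. Verify forward in each daughter:
Dolenar: start from *leaba.
  rule 1 (intervocalic lenition): leaba → leava
  rule 2 (vowel merger): leava → leeve
  ⇒ Dolenar leeve
Misolish: *leaba
  leaba (rule 1 does not apply)
  leaba → reaba   [unconditioned shift]
  reaba → reapa   [unconditioned shift]
  giving Misolish reapa.
Only *leaba yields all of Dolenar leeve, Misolish reapa.

*leaba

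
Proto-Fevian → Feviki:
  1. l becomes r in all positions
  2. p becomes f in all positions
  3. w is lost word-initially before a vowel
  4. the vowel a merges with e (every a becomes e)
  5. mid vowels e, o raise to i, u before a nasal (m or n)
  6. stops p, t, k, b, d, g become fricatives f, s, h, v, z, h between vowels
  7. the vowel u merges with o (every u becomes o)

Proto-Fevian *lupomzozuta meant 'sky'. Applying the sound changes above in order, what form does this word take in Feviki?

rofomzozose

Feviki: *lupomzozuta > rupomzozuta > rufomzozuta > rufomzozute > rufumzozute > rufumzozuse > rofomzozose  (by unconditioned shift, unconditioned shift, vowel merger, pre-nasal raising, intervocalic lenition, vowel merger)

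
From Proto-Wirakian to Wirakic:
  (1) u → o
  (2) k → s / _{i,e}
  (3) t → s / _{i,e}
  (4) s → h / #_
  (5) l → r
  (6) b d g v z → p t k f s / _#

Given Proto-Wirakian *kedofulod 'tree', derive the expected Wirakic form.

Wirakic: start from *kedofulod.
  rule 1 (vowel merger): kedofulod → kedofolod
  rule 2 (palatalisation): kedofolod → sedofolod
  rule 3: no change — sedofolod
  rule 4 (debuccalisation): sedofolod → hedofolod
  rule 5 (unconditioned shift): hedofolod → hedoforod
  rule 6 (final devoicing): hedoforod → hedoforot
  ⇒ Wirakic hedoforot

hedoforot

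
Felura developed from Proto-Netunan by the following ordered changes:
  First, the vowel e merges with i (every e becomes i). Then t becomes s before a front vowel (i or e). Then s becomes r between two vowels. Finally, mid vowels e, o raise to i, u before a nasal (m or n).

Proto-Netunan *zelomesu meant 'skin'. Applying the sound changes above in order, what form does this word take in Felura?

Felura: *zelomesu > zilomisu > zilomiru > zilumiru  (by vowel merger, rhotacism, pre-nasal raising)

zilumiru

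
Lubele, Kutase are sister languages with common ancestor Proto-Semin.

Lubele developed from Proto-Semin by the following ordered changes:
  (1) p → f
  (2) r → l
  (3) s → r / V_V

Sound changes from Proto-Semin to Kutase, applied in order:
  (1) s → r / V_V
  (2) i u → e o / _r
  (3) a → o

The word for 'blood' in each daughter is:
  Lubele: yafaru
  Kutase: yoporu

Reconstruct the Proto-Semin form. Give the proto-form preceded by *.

*yapasu

Position 3: Lubele has f, Kutase has p. Kutase preserves p here (none of its changes turn any other segment into p), so the proto-segment is *p.
Position 5: Lubele has r, Kutase has r. In Lubele, r can only continue *s, so the proto-segment is *s.
Verify the candidate proto-form against each daughter:
Lubele: start from *yapasu.
  rule 1 (unconditioned shift): yapasu → yafasu
  rule 2: no change — yafasu
  rule 3 (rhotacism): yafasu → yafaru
  ⇒ Lubele yafaru
Kutase: *yapasu > yaparu > yoporu  (by rhotacism, vowel merger)
No other proto-form is consistent with every reflex, so the reconstruction is *yapasu.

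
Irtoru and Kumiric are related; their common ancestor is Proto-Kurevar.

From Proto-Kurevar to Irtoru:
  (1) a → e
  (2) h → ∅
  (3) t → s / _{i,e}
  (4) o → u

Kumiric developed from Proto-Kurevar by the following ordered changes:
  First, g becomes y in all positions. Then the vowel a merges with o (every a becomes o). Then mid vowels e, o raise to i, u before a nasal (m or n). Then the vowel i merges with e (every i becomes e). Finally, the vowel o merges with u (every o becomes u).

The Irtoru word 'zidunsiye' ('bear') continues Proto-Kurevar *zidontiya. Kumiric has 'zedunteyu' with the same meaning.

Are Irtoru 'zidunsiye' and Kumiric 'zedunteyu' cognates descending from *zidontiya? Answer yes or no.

Derive the expected Kumiric reflex of *zidontiya:
Kumiric: *zidontiya
  zidontiya (rule 1 does not apply)
  zidontiya → zidontiyo   [vowel merger]
  zidontiyo → ziduntiyo   [pre-nasal raising]
  ziduntiyo → zedunteyo   [vowel merger]
  zedunteyo → zedunteyu   [vowel merger]
  giving Kumiric zedunteyu.
Kumiric 'zedunteyu' matches the regular reflex exactly, so the pair is cognate.

yes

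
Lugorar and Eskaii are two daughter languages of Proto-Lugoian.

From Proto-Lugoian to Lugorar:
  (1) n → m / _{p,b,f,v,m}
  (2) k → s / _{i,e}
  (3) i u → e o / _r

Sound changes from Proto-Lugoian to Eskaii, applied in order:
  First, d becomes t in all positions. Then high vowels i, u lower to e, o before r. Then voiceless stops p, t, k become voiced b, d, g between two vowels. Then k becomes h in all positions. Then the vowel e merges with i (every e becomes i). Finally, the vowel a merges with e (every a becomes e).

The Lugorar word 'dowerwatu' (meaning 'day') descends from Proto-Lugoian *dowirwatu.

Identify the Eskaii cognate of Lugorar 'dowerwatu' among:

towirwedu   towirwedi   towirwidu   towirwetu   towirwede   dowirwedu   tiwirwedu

Eskaii: start from *dowirwatu.
  rule 1 (unconditioned shift): dowirwatu → towirwatu
  rule 2 (pre-rhotic lowering): towirwatu → towerwatu
  rule 3 (intervocalic voicing): towerwatu → towerwadu
  rule 4: no change — towerwadu
  rule 5 (vowel merger): towerwadu → towirwadu
  rule 6 (vowel merger): towirwadu → towirwedu
  ⇒ Eskaii towirwedu
Only 'towirwedu' matches the regular Eskaii development of *dowirwatu.

towirwedu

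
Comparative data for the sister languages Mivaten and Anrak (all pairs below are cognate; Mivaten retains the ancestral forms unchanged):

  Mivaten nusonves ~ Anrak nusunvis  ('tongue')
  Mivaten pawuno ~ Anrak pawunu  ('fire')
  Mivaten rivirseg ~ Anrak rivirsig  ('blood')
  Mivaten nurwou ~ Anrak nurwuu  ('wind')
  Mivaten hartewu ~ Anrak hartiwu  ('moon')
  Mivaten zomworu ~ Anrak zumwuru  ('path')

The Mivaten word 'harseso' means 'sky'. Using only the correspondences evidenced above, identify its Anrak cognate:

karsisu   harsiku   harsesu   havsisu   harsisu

harsisu

nusonves ~ nusunvis, rivirseg ~ rivirsig — Mivaten e corresponds to Anrak i after a consonant, before a consonant other than r, m, n, p, b, f, v.
pawuno ~ pawunu — Mivaten o corresponds to Anrak u word-finally.
Applying these to Mivaten 'harseso':
  harseso → harsiso   (e→i after a consonant, before a consonant other than r, m, n, p, b, f, v)
  harsiso → harsisu   (o→u word-finally)
So the Anrak cognate is 'harsisu'.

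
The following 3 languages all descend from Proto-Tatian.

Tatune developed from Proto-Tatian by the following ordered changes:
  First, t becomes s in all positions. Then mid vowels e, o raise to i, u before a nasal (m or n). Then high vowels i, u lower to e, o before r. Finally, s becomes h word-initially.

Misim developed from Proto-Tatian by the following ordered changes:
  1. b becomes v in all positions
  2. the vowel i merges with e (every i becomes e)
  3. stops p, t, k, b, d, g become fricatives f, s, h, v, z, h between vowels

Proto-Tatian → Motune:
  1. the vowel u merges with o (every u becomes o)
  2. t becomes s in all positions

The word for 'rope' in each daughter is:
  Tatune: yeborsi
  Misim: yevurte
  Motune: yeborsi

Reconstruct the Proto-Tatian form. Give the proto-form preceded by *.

*yeburti

Position 4: Tatune has o, Misim has u, Motune has o. Misim preserves u here (none of its changes turn any other segment into u), so the proto-segment is *u.
Position 3: Tatune has b, Misim has v, Motune has b. Tatune preserves b here (none of its changes turn any other segment into b), so the proto-segment is *b.
Position 7: Tatune has i, Misim has e, Motune has i. Motune preserves i here (none of its changes turn any other segment into i), so the proto-segment is *i.
Continuing position by position gives *yeburti; check it forward:
Tatune: *yeburti
  yeburti → yebursi   [unconditioned shift]
  yebursi (rule 2 does not apply)
  yebursi → yeborsi   [pre-rhotic lowering]
  yeborsi (rule 4 does not apply)
  giving Tatune yeborsi.
Misim: *yeburti > yevurti > yevurte  (by unconditioned shift, vowel merger)
Motune: *yeburti > yeborti > yeborsi  (by vowel merger, unconditioned shift)
No other proto-form is consistent with every reflex, so the reconstruction is *yeburti.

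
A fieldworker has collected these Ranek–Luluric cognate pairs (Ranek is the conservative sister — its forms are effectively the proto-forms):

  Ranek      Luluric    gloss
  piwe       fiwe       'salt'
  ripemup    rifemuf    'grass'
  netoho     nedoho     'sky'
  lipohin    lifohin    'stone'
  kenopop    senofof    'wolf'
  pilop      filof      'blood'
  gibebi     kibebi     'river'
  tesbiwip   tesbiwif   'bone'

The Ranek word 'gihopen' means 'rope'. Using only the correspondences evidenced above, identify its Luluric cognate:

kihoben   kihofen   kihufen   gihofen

gibebi ~ kibebi — Ranek g corresponds to Luluric k word-initially before a front vowel.
ripemup ~ rifemuf — Ranek p corresponds to Luluric f between vowels (before a front vowel).
Applying these to Ranek 'gihopen':
  gihopen → kihopen   (g→k word-initially before a front vowel)
  kihopen → kihofen   (p→f between vowels (before a front vowel))
So the Luluric cognate is 'kihofen'.

kihofen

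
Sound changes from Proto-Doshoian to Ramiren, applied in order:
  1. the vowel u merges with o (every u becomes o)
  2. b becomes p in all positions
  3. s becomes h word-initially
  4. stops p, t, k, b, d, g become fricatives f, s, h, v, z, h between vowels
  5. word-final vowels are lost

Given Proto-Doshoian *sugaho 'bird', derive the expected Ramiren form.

hohah

Ramiren: *sugaho
  sugaho → sogaho   [vowel merger]
  sogaho (rule 2 does not apply)
  sogaho → hogaho   [debuccalisation]
  hogaho → hohaho   [intervocalic lenition]
  hohaho → hohah   [apocope]
  giving Ramiren hohah.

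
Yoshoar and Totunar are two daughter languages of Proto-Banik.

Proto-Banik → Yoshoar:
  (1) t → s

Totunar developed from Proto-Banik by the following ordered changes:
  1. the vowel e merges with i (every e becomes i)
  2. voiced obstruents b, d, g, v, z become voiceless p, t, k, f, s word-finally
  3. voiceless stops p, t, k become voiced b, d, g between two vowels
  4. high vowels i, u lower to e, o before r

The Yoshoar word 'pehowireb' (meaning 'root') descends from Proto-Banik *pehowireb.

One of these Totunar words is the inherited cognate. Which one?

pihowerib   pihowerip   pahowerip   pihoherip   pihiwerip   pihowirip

pihowerip

Totunar: *pehowireb > pihowirib > pihowirip > pihowerip  (by vowel merger, final devoicing, pre-rhotic lowering)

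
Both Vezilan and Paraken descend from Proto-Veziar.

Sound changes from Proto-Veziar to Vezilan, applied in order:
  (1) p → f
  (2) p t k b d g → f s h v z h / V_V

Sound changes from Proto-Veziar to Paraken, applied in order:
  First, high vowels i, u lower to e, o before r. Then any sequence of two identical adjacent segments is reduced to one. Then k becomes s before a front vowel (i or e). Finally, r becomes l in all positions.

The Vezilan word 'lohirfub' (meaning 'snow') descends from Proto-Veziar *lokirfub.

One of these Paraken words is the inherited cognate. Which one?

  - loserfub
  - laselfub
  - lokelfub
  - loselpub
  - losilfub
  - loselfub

loselfub

Paraken: *lokirfub > lokerfub > loserfub > loselfub  (by pre-rhotic lowering, palatalisation, unconditioned shift)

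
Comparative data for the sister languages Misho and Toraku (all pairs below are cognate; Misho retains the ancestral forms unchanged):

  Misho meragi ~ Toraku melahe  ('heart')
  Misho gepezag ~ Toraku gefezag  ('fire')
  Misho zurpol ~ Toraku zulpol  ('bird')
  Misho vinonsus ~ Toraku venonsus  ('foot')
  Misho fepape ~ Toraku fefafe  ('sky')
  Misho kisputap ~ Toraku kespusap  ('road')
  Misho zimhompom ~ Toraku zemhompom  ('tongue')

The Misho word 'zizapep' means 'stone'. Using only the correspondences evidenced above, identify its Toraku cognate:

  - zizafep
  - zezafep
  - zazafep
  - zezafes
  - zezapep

kisputap ~ kespusap — Misho i corresponds to Toraku e after a consonant, before a consonant other than r, m, n, p, b, f, v.
gepezag ~ gefezag, fepape ~ fefafe — Misho p corresponds to Toraku f between vowels (before a front vowel).
Applying these to Misho 'zizapep':
  zizapep → zezapep   (i→e after a consonant, before a consonant other than r, m, n, p, b, f, v)
  zezapep → zezafep   (p→f between vowels (before a front vowel))
So the Toraku cognate is 'zezafep'.

zezafep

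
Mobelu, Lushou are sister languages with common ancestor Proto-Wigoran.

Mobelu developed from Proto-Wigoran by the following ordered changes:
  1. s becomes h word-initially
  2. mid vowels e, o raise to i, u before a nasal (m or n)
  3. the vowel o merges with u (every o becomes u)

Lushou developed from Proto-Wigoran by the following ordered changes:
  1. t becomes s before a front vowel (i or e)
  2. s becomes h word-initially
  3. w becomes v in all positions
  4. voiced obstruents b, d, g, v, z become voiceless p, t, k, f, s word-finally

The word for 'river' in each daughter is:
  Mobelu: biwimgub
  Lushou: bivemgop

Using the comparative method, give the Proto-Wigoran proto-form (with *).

Position 8: Mobelu has b, Lushou has p. Mobelu preserves b here (none of its changes turn any other segment into b), so the proto-segment is *b.
Position 3: Mobelu has w, Lushou has v. Mobelu preserves w here (none of its changes turn any other segment into w), so the proto-segment is *w.
Position 4: Mobelu has i, Lushou has e. Lushou preserves e here (none of its changes turn any other segment into e), so the proto-segment is *e.
Continuing position by position gives *biwemgob; check it forward:
Mobelu: *biwemgob > biwimgob > biwimgub  (by pre-nasal raising, vowel merger)
Lushou: start from *biwemgob.
  rule 1: no change — biwemgob
  rule 2: no change — biwemgob
  rule 3 (unconditioned shift): biwemgob → bivemgob
  rule 4 (final devoicing): bivemgob → bivemgop
  ⇒ Lushou bivemgop
*biwemgob is the unique common source.

*biwemgob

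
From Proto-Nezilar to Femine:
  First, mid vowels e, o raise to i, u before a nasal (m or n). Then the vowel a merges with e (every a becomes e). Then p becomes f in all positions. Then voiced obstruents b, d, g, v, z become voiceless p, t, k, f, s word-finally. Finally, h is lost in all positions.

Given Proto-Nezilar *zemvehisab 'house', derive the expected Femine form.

zimveisep

Femine: *zemvehisab > zimvehisab > zimvehiseb > zimvehisep > zimveisep  (by pre-nasal raising, vowel merger, final devoicing, h-loss)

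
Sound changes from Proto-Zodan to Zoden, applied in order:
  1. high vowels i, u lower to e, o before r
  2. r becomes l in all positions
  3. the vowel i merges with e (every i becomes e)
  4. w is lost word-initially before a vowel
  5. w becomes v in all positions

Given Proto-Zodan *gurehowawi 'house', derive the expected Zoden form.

golehovave

Zoden: *gurehowawi > gorehowawi > golehowawi > golehowawe > golehovave  (by pre-rhotic lowering, unconditioned shift, vowel merger, unconditioned shift)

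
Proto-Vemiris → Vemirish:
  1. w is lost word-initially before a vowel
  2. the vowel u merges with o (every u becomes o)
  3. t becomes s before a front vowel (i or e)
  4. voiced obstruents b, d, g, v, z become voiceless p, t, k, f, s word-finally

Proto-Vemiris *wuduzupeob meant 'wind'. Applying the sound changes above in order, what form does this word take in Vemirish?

odozopeop

Vemirish: start from *wuduzupeob.
  rule 1 (glide loss): wuduzupeob → uduzupeob
  rule 2 (vowel merger): uduzupeob → odozopeob
  rule 3: no change — odozopeob
  rule 4 (final devoicing): odozopeob → odozopeop
  ⇒ Vemirish odozopeop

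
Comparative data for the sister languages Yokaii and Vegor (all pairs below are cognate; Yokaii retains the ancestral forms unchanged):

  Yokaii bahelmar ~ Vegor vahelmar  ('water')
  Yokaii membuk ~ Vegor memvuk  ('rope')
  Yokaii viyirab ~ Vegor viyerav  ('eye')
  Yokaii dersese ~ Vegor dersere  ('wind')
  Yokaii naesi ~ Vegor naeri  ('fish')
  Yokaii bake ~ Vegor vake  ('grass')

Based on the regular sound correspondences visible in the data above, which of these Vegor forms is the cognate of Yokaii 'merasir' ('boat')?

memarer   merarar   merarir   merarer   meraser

merarer

naesi ~ naeri — Yokaii s corresponds to Vegor r between vowels (before a front vowel).
viyirab ~ viyerav — Yokaii i corresponds to Vegor e after a consonant, before r.
Applying these to Yokaii 'merasir':
  merasir → merarir   (s→r between vowels (before a front vowel))
  merarir → merarer   (i→e after a consonant, before r)
So the Vegor cognate is 'merarer'.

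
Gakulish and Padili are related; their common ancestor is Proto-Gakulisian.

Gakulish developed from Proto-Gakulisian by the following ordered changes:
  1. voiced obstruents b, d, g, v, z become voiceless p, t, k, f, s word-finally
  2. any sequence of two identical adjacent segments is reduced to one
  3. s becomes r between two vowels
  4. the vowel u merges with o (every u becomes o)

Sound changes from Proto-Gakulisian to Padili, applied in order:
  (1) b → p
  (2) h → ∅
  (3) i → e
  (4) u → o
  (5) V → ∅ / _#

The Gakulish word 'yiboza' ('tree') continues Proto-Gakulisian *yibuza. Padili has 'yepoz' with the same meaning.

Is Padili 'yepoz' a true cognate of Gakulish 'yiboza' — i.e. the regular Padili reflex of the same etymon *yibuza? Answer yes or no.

yes

Derive the expected Padili reflex of *yibuza:
Padili: *yibuza > yipuza > yepuza > yepoza > yepoz  (by unconditioned shift, vowel merger, vowel merger, apocope)
Padili 'yepoz' matches the regular reflex exactly, so the pair is cognate.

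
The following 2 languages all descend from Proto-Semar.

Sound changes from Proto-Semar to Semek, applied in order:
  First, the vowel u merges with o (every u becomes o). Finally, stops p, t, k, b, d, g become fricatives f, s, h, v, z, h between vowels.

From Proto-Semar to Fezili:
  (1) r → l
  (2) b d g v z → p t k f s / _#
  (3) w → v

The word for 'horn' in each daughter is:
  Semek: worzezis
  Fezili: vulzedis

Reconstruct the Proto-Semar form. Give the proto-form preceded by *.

*wurzedis

Position 2: Semek has o, Fezili has u. Fezili preserves u here (none of its changes turn any other segment into u), so the proto-segment is *u.
Position 3: Semek has r, Fezili has l. Semek preserves r here (none of its changes turn any other segment into r), so the proto-segment is *r.
This points to *wurzedis. Verify forward in each daughter:
Semek: start from *wurzedis.
  rule 1 (vowel merger): wurzedis → worzedis
  rule 2 (intervocalic lenition): worzedis → worzezis
  ⇒ Semek worzezis
Fezili: *wurzedis > wulzedis > vulzedis  (by unconditioned shift, unconditioned shift)
No other proto-form is consistent with every reflex, so the reconstruction is *wurzedis.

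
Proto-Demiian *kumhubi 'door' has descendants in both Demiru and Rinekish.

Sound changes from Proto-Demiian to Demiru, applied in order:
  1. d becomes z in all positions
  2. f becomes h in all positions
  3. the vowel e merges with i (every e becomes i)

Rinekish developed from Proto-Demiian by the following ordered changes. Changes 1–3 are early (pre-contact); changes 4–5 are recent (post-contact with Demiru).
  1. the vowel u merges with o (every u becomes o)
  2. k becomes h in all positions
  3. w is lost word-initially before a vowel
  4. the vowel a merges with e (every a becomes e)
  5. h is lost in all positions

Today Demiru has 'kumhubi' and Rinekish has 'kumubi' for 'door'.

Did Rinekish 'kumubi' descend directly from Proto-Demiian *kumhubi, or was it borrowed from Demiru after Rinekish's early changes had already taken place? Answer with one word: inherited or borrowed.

If inherited, *kumhubi would pass through all of Rinekish's changes:
Rinekish: start from *kumhubi.
  rule 1 (vowel merger): kumhubi → komhobi
  rule 2 (unconditioned shift): komhobi → homhobi
  rule 3: no change — homhobi
  rule 4: no change — homhobi
  rule 5 (h-loss): homhobi → omobi
  ⇒ Rinekish omobi
If borrowed from Demiru 'kumhubi' after the early changes, it would undergo only the recent ones:
  rule 4 (vowel merger): no change (kumhubi)
  rule 5 (h-loss): kumhubi → kumubi
  ⇒ as a loan: kumubi
Rinekish 'kumubi' matches the loan outcome 'kumubi', not the inherited 'omobi' — it skipped the early Rinekish changes, so it was borrowed from Demiru.

borrowed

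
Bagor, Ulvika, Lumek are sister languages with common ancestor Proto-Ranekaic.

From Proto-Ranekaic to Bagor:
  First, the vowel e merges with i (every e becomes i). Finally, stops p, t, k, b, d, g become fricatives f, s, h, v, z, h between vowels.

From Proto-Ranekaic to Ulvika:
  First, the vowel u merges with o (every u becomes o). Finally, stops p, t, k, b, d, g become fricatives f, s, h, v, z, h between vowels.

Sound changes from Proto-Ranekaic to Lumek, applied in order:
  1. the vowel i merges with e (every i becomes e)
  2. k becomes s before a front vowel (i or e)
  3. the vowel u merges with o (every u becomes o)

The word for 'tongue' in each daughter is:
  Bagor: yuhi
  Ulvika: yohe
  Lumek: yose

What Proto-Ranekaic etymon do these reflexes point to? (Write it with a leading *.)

*yuke

Position 3: Bagor has h, Ulvika has h, Lumek has s. Taking the neighbouring segments as reconstructed: Bagor h could go back to *k or *g or *h; Ulvika h could go back to *k or *g or *h; Lumek s could go back to *k or *s — the one source consistent with every daughter is *k.
Position 2: Bagor has u, Ulvika has o, Lumek has o. Bagor preserves u here (none of its changes turn any other segment into u), so the proto-segment is *u.
Position 4: Bagor has i, Ulvika has e, Lumek has e. Ulvika preserves e here (none of its changes turn any other segment into e), so the proto-segment is *e.
This points to *yuke. Verify forward in each daughter:
Bagor: start from *yuke.
  rule 1 (vowel merger): yuke → yuki
  rule 2 (intervocalic lenition): yuki → yuhi
  ⇒ Bagor yuhi
Ulvika: start from *yuke.
  rule 1 (vowel merger): yuke → yoke
  rule 2 (intervocalic lenition): yoke → yohe
  ⇒ Ulvika yohe
Lumek: start from *yuke.
  rule 1: no change — yuke
  rule 2 (palatalisation): yuke → yuse
  rule 3 (vowel merger): yuse → yose
  ⇒ Lumek yose
No other proto-form is consistent with every reflex, so the reconstruction is *yuke.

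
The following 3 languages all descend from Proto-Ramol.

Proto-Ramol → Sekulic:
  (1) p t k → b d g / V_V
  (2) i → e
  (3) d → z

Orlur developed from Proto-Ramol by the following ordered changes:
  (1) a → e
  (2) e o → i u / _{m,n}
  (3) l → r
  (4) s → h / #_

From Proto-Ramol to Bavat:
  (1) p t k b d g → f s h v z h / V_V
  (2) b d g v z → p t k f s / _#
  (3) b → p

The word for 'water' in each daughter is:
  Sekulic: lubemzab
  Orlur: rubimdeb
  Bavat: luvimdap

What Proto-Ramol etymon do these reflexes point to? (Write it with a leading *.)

Position 4: Sekulic has e, Orlur has i, Bavat has i. Bavat preserves i here (none of its changes turn any other segment into i), so the proto-segment is *i.
Position 3: Sekulic has b, Orlur has b, Bavat has v. Orlur preserves b here (none of its changes turn any other segment into b), so the proto-segment is *b.
Continuing position by position gives *lubimdab; check it forward:
Sekulic: *lubimdab
  lubimdab (rule 1 does not apply)
  lubimdab → lubemdab   [vowel merger]
  lubemdab → lubemzab   [unconditioned shift]
  giving Sekulic lubemzab.
Orlur: *lubimdab > lubimdeb > rubimdeb  (by vowel merger, unconditioned shift)
Bavat: *lubimdab > luvimdab > luvimdap  (by intervocalic lenition, final devoicing)
No other proto-form is consistent with every reflex, so the reconstruction is *lubimdab.

*lubimdab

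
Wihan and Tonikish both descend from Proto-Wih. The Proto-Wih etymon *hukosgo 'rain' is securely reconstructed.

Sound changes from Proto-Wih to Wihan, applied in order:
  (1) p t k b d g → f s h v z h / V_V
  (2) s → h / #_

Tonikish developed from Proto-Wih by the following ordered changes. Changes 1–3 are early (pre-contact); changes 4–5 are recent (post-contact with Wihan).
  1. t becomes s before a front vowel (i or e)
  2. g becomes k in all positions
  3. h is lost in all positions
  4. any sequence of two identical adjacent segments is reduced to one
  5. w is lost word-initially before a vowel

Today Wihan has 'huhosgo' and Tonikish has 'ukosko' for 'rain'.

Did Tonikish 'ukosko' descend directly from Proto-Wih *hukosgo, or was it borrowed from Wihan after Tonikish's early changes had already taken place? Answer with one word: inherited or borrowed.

inherited

If inherited, *hukosgo would pass through all of Tonikish's changes:
Tonikish: *hukosgo > hukosko > ukosko  (by unconditioned shift, h-loss)
If borrowed from Wihan 'huhosgo' after the early changes, it would undergo only the recent ones:
  rule 4 (degemination): no change (huhosgo)
  rule 5 (glide loss): no change (huhosgo)
  ⇒ as a loan: huhosgo
Tonikish 'ukosko' matches the inherited outcome exactly, so it is an inherited cognate, not a loan.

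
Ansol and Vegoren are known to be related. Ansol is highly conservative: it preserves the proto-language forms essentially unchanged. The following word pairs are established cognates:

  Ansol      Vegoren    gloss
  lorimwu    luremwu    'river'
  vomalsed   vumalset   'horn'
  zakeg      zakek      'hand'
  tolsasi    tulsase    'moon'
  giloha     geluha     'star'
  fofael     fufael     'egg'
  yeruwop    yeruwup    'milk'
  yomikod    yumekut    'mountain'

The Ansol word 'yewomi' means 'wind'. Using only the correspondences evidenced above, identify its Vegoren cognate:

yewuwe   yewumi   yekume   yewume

vomalsed ~ vumalset, yomikod ~ yumekut — Ansol o corresponds to Vegoren u after a consonant, before a nasal.
tolsasi ~ tulsase — Ansol i corresponds to Vegoren e word-finally.
Applying these to Ansol 'yewomi':
  yewomi → yewumi   (o→u after a consonant, before a nasal)
  yewumi → yewume   (i→e word-finally)
So the Vegoren cognate is 'yewume'.

yewume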